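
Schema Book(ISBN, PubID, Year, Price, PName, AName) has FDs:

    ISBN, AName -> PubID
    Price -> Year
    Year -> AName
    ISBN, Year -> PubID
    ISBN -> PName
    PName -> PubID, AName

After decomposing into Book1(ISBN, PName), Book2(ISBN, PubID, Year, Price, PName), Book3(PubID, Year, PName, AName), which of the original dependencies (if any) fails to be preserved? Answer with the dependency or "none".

ISBN, AName → PubID: restricted closure across fragments reaches PubID.
Price → Year lies within Book2.
Year → AName lies within Book3.
ISBN, Year → PubID lies within Book2.
ISBN → PName lies within Book1.
PName → PubID, AName lies within Book3.
Every dependency is enforceable on the fragments, so the decomposition is dependency-preserving.

none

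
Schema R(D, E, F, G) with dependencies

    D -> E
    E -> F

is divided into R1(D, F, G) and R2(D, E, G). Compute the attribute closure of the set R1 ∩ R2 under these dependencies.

R1 ∩ R2 = {D, G}.
D → E applies, adding E
E → F applies, adding F
Closure: {D, E, F, G}.

D, E, F, G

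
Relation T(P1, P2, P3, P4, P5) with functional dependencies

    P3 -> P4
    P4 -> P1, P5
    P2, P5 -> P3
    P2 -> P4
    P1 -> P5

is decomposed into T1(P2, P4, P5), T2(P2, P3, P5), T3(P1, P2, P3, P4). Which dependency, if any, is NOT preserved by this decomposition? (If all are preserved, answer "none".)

Check P1 → P5: no single fragment contains all of {P1, P5}, and the restricted closure of {P1} across the fragments never reaches {P5}.
P3 → P4 is preserved.
P4 → P1, P5 is preserved.
P2, P5 → P3 is preserved.
P2 → P4 is preserved.

P1 -> P5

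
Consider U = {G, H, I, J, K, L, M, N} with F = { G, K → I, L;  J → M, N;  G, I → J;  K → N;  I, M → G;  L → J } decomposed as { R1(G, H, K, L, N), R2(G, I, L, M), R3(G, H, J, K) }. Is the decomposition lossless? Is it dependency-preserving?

Lossless test (chase): Rows 1 and 3 agree on G, K; apply G, K→I, L and equate their I, L entries. Rows 1 and 3 agree on G, I; apply G, I→J and equate their J entries. Rows 1 and 3 agree on K; apply K→N and equate their N entries. Rows 1 and 2 agree on L; apply L→J and equate their J entries. Rows 1 and 2 agree on J; apply J→M, N and equate their M, N entries. Rows 1 and 3 agree on J; apply J→M, N and equate their M, N entries. No row becomes fully distinguished — the join is lossy.
Dependency preservation: the restricted closure of {G, K} across the fragments never reaches {I, L}, so G, K → I, L cannot be enforced without a join — not preserved.

lossy and not dependency-preserving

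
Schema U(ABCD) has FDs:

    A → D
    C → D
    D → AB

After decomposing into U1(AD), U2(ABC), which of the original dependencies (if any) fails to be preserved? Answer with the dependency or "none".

none

A → D lies within U1.
C → D: restricted closure across fragments reaches D.
D → AB: restricted closure across fragments reaches AB.
Every dependency is enforceable on the fragments, so the decomposition is dependency-preserving.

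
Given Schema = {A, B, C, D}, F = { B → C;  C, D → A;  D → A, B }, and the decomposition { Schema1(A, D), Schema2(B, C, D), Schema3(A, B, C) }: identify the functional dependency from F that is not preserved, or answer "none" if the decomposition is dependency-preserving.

none

B → C lies within Schema2.
C, D → A: restricted closure across fragments reaches A.
D → A, B: restricted closure across fragments reaches A, B.
Every dependency is enforceable on the fragments, so the decomposition is dependency-preserving.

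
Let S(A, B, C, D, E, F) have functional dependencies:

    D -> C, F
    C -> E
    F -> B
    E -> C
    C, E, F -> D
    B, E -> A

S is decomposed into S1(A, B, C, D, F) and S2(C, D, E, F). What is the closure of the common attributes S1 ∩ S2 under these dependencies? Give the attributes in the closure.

A, B, C, D, E, F

S1 ∩ S2 = {C, D, F}.
C → E applies, adding E
F → B applies, adding B
B, E → A applies, adding A
Closure: {A, B, C, D, E, F}.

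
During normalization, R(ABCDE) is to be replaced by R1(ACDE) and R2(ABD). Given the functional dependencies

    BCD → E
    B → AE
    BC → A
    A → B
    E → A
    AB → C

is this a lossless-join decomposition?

Common attributes: R1 ∩ R2 = {AD}.
Closure of {AD}: A → B applies, adding B; AB → C applies, adding C; BCD → E applies, adding E. So (AD)⁺ = {ABCDE}.
This closure contains every attribute of R1, so R1 ∩ R2 → R1. The join is lossless.

Yes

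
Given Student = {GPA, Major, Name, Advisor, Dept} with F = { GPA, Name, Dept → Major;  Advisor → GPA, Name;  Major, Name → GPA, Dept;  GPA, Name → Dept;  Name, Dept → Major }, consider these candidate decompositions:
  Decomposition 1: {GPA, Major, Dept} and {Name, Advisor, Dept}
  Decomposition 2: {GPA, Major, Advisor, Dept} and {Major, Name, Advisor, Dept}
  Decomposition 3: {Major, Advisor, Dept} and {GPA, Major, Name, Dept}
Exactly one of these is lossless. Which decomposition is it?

Decomposition 1: common = {Dept}, closure = {Dept} → lossy.
Decomposition 2: common = {Major, Advisor, Dept}, closure = {GPA, Major, Name, Advisor, Dept} → lossless.
Decomposition 3: common = {Major, Dept}, closure = {Major, Dept} → lossy.

Decomposition 2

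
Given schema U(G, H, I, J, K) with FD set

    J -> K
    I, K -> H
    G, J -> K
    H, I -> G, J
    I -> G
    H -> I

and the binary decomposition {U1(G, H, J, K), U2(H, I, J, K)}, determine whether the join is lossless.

Yes

Common attributes: U1 ∩ U2 = {H, J, K}.
Closure of {H, J, K}: H → I applies, adding I; H, I → G, J applies, adding G. So (H, J, K)⁺ = {G, H, I, J, K}.
This closure contains every attribute of U1, so U1 ∩ U2 → U1. The join is lossless.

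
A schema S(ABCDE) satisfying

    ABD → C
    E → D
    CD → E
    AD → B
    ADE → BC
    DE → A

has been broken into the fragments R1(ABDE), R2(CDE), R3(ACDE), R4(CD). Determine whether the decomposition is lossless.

Chase test. Columns are ABCDE; row i has aⱼ where attribute j ∈ Ri, else bᵢⱼ.
Initial tableau (one row per fragment):
  row 1: a1 a2 b13 a4 a5
  row 2: b21 b22 a3 a4 a5
  row 3: a1 b32 a3 a4 a5
  row 4: b41 b42 a3 a4 b45
Rows 2 and 4 agree on CD; apply CD→E and equate their E entries.
Rows 1 and 3 agree on AD; apply AD→B and equate their B entries.
Rows 1 and 3 agree on ADE; apply ADE→BC and equate their BC entries.
Rows 1 and 2 agree on DE; apply DE→A and equate their A entries.
Rows 1 and 4 agree on DE; apply DE→A and equate their A entries.
Rows 1 and 2 agree on AD; apply AD→B and equate their B entries.
Rows 1 and 4 agree on AD; apply AD→B and equate their B entries.
Row 1 is now all distinguished symbols — the join is lossless.

Yes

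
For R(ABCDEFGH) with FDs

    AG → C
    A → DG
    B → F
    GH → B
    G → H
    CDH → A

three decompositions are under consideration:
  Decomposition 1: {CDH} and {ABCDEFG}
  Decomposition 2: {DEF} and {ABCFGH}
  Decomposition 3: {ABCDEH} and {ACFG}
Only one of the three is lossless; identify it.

Decomposition 3

Decomposition 1: common = {CD}, closure = {CD} → lossy.
Decomposition 2: common = {F}, closure = {F} → lossy.
Decomposition 3: common = {AC}, closure = {ABCDFGH} → lossless.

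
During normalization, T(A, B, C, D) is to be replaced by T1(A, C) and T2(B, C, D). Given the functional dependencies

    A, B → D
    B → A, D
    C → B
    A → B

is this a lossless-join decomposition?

Common attributes: T1 ∩ T2 = {C}.
Closure of {C}: C → B applies, adding B; B → A, D applies, adding A, D. So (C)⁺ = {A, B, C, D}.
This closure contains every attribute of T1, so T1 ∩ T2 → T1. The join is lossless.

Yes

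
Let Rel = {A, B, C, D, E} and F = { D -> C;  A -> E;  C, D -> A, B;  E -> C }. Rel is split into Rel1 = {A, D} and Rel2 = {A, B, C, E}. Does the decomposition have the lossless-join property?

No

Common attributes: Rel1 ∩ Rel2 = {A}.
Closure of {A}: A → E applies, adding E; E → C applies, adding C. So (A)⁺ = {A, C, E}.
The closure contains neither all of Rel1 = {A, D} nor all of Rel2 = {A, B, C, E}, so the common attributes are not a superkey of either fragment. The join is lossy.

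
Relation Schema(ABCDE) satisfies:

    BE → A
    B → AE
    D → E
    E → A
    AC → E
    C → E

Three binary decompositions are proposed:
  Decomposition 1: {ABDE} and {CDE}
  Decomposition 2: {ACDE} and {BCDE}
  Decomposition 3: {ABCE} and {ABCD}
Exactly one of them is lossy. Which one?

Decomposition 1: common = {DE}, closure = {ADE} → lossy.
Decomposition 2: common = {CDE}, closure = {ACDE} → lossless.
Decomposition 3: common = {ABC}, closure = {ABCE} → lossless.

Decomposition 1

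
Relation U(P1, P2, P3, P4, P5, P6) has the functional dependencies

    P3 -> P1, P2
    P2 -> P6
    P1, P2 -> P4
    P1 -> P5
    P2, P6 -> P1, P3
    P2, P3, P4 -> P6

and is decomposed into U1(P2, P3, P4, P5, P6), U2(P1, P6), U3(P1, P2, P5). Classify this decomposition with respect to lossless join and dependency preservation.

Lossless test (chase): Rows 1 and 3 agree on P2; apply P2→P6 and equate their P6 entries. Rows 2 and 3 agree on P1; apply P1→P5 and equate their P5 entries. Rows 1 and 3 agree on P2, P6; apply P2, P6→P1, P3 and equate their P1, P3 entries. Rows 1 and 3 agree on P1, P2; apply P1, P2→P4 and equate their P4 entries. Row 1 is now all distinguished symbols — the join is lossless.
Dependency preservation: P3 → P1, P2; P1, P2 → P4; P2, P6 → P1, P3 are not contained in any single fragment, but the restricted closure of each left-hand side across the fragments still reaches the right-hand side; the remaining FDs each lie inside some fragment. All dependencies are preserved.

lossless and dependency-preserving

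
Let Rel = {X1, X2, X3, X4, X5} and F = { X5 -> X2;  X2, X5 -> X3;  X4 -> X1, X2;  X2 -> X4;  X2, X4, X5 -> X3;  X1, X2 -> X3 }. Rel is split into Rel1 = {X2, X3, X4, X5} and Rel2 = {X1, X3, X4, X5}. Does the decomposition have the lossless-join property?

Yes

Common attributes: Rel1 ∩ Rel2 = {X3, X4, X5}.
Closure of {X3, X4, X5}: X5 → X2 applies, adding X2; X4 → X1, X2 applies, adding X1. So (X3, X4, X5)⁺ = {X1, X2, X3, X4, X5}.
This closure contains every attribute of Rel1, so Rel1 ∩ Rel2 → Rel1. The join is lossless.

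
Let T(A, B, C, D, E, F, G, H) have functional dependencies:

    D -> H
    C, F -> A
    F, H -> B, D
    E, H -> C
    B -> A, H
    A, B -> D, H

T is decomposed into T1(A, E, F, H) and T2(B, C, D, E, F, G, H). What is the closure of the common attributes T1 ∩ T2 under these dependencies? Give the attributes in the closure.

T1 ∩ T2 = {E, F, H}.
F, H → B, D applies, adding B, D
E, H → C applies, adding C
B → A, H applies, adding A
Closure: {A, B, C, D, E, F, H}.

A, B, C, D, E, F, H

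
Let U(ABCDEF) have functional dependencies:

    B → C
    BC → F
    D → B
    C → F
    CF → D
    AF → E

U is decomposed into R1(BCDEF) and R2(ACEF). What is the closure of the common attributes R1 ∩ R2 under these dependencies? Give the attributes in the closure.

R1 ∩ R2 = {CEF}.
CF → D applies, adding D
D → B applies, adding B
Closure: {BCDEF}.

BCDEF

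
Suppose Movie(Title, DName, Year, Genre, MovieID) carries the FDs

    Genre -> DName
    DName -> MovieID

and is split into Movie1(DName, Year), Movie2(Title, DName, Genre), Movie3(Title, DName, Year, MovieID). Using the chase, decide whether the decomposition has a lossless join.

Chase test. Columns are Title, DName, Year, Genre, MovieID; row i has aⱼ where attribute j ∈ Moviei, else bᵢⱼ.
Initial tableau (one row per fragment):
  row 1: b11 a2 a3 b14 b15
  row 2: a1 a2 b23 a4 b25
  row 3: a1 a2 a3 b34 a5
Rows 1 and 2 agree on DName; apply DName→MovieID and equate their MovieID entries.
Rows 1 and 3 agree on DName; apply DName→MovieID and equate their MovieID entries.
No row becomes fully distinguished — the join is lossy.

No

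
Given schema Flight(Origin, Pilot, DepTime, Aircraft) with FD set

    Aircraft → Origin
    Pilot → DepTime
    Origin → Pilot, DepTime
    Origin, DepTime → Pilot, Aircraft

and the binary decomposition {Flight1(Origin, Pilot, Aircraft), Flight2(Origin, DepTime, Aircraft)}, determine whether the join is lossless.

Yes

Common attributes: Flight1 ∩ Flight2 = {Origin, Aircraft}.
Closure of {Origin, Aircraft}: Origin → Pilot, DepTime applies, adding Pilot, DepTime. So (Origin, Aircraft)⁺ = {Origin, Pilot, DepTime, Aircraft}.
This closure contains every attribute of Flight1, so Flight1 ∩ Flight2 → Flight1. The join is lossless.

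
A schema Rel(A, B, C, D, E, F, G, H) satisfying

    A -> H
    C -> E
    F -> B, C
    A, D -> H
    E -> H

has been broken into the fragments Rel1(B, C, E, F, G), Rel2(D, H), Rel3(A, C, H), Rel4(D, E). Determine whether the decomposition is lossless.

No

Chase test. Columns are A, B, C, D, E, F, G, H; row i has aⱼ where attribute j ∈ Reli, else bᵢⱼ.
Initial tableau (one row per fragment):
  row 1: b11 a2 a3 b14 a5 a6 a7 b18
  row 2: b21 b22 b23 a4 b25 b26 b27 a8
  row 3: a1 b32 a3 b34 b35 b36 b37 a8
  row 4: b41 b42 b43 a4 a5 b46 b47 b48
Rows 1 and 3 agree on C; apply C→E and equate their E entries.
Rows 1 and 3 agree on E; apply E→H and equate their H entries.
Rows 1 and 4 agree on E; apply E→H and equate their H entries.
No row becomes fully distinguished — the join is lossy.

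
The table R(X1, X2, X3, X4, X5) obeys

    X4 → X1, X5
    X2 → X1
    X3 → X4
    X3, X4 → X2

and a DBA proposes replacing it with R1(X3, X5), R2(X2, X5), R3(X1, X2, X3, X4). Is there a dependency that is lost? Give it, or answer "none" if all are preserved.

Check X4 → X1, X5: no single fragment contains all of {X1, X4, X5}, and the restricted closure of {X4} across the fragments never reaches {X1, X5}.
X2 → X1 is preserved.
X3 → X4 is preserved.
X3, X4 → X2 is preserved.

X4 → X1, X5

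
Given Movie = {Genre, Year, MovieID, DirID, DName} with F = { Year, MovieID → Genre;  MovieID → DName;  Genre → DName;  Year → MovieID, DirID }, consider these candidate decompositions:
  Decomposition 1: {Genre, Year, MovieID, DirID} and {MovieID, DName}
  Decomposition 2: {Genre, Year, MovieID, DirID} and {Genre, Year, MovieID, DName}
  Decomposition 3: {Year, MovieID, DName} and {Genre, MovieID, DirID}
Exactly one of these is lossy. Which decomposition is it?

Decomposition 3

Decomposition 1: common = {MovieID}, closure = {MovieID, DName} → lossless.
Decomposition 2: common = {Genre, Year, MovieID}, closure = {Genre, Year, MovieID, DirID, DName} → lossless.
Decomposition 3: common = {MovieID}, closure = {MovieID, DName} → lossy.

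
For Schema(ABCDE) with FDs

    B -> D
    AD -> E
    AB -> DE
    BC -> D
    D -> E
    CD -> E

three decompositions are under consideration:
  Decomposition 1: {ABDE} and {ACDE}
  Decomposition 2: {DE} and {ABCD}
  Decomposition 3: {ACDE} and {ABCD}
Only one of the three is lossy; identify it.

Decomposition 1: common = {ADE}, closure = {ADE} → lossy.
Decomposition 2: common = {D}, closure = {DE} → lossless.
Decomposition 3: common = {ACD}, closure = {ACDE} → lossless.

Decomposition 1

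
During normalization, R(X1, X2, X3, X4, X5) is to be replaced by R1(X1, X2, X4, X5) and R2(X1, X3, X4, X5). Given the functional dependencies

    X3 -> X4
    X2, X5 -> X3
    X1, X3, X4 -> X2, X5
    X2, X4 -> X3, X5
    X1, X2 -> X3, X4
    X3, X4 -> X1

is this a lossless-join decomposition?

Common attributes: R1 ∩ R2 = {X1, X4, X5}.
No dependency enlarges {X1, X4, X5}, so (X1, X4, X5)⁺ = {X1, X4, X5}.
The closure contains neither all of R1 = {X1, X2, X4, X5} nor all of R2 = {X1, X3, X4, X5}, so the common attributes are not a superkey of either fragment. The join is lossy.

No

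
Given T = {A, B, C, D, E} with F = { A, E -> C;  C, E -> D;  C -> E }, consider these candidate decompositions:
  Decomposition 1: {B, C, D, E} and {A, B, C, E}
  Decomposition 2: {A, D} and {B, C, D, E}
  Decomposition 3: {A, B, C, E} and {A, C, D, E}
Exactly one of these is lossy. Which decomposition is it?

Decomposition 1: common = {B, C, E}, closure = {B, C, D, E} → lossless.
Decomposition 2: common = {D}, closure = {D} → lossy.
Decomposition 3: common = {A, C, E}, closure = {A, C, D, E} → lossless.

Decomposition 2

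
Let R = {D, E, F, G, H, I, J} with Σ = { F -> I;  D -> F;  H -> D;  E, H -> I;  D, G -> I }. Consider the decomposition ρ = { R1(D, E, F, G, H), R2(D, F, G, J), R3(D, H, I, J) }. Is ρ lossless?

Chase test. Columns are D, E, F, G, H, I, J; row i has aⱼ where attribute j ∈ Ri, else bᵢⱼ.
Initial tableau (one row per fragment):
  row 1: a1 a2 a3 a4 a5 b16 b17
  row 2: a1 b22 a3 a4 b25 b26 a7
  row 3: a1 b32 b33 b34 a5 a6 a7
Rows 1 and 2 agree on F; apply F→I and equate their I entries.
Rows 1 and 3 agree on D; apply D→F and equate their F entries.
Rows 1 and 3 agree on F; apply F→I and equate their I entries.
No row becomes fully distinguished — the join is lossy.

No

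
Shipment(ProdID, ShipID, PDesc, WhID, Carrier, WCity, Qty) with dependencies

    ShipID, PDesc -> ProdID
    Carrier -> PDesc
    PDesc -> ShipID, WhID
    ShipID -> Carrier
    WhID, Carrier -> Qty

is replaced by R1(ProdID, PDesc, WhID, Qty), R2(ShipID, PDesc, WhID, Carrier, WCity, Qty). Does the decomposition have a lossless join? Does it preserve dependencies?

Lossless test: (PDesc, WhID, Qty)⁺ = {ProdID, ShipID, PDesc, WhID, Carrier, Qty}, which contains all of one fragment — lossless.
Dependency preservation: ShipID, PDesc → ProdID is not contained in any single fragment, but the restricted closure of its left-hand side across the fragments still reaches the right-hand side; the remaining FDs each lie inside some fragment. All dependencies are preserved.

lossless and dependency-preserving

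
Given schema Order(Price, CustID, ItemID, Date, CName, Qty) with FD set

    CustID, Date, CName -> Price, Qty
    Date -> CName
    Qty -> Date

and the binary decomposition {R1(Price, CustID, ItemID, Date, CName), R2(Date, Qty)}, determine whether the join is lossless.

Common attributes: R1 ∩ R2 = {Date}.
Closure of {Date}: Date → CName applies, adding CName. So (Date)⁺ = {Date, CName}.
The closure contains neither all of R1 = {Price, CustID, ItemID, Date, CName} nor all of R2 = {Date, Qty}, so the common attributes are not a superkey of either fragment. The join is lossy.

No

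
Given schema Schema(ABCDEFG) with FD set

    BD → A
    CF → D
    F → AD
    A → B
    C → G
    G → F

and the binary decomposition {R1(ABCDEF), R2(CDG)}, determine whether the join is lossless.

Yes

Common attributes: R1 ∩ R2 = {CD}.
Closure of {CD}: C → G applies, adding G; G → F applies, adding F; F → AD applies, adding A; A → B applies, adding B. So (CD)⁺ = {ABCDFG}.
This closure contains every attribute of R2, so R1 ∩ R2 → R2. The join is lossless.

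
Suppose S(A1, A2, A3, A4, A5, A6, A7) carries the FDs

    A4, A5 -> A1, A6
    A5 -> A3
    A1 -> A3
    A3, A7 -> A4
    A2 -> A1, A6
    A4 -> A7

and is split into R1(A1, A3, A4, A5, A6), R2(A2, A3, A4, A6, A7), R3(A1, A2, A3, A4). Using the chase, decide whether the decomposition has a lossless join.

Chase test. Columns are A1, A2, A3, A4, A5, A6, A7; row i has aⱼ where attribute j ∈ Ri, else bᵢⱼ.
Initial tableau (one row per fragment):
  row 1: a1 b12 a3 a4 a5 a6 b17
  row 2: b21 a2 a3 a4 b25 a6 a7
  row 3: a1 a2 a3 a4 b35 b36 b37
Rows 2 and 3 agree on A2; apply A2→A1, A6 and equate their A1, A6 entries.
Rows 1 and 2 agree on A4; apply A4→A7 and equate their A7 entries.
Rows 1 and 3 agree on A4; apply A4→A7 and equate their A7 entries.
No row becomes fully distinguished — the join is lossy.

No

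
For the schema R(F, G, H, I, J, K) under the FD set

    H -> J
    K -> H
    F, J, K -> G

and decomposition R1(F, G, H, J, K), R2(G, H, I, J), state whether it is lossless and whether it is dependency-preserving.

Lossless test: (G, H, J)⁺ = {G, H, J}, which is a superkey of neither fragment — lossy.
Dependency preservation: every FD's attributes lie within a single fragment, so each can be enforced locally — preserved.

lossy but dependency-preserving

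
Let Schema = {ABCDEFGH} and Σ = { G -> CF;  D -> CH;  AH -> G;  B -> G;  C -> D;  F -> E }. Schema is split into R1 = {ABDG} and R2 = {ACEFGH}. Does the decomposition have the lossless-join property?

Common attributes: R1 ∩ R2 = {AG}.
Closure of {AG}: G → CF applies, adding CF; C → D applies, adding D; F → E applies, adding E; D → CH applies, adding H. So (AG)⁺ = {ACDEFGH}.
This closure contains every attribute of R2, so R1 ∩ R2 → R2. The join is lossless.

Yes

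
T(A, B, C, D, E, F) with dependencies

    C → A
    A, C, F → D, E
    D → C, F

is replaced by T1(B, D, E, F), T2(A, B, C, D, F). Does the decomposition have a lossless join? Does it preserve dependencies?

Lossless test: (B, D, F)⁺ = {A, B, C, D, E, F}, which contains all of one fragment — lossless.
Dependency preservation: A, C, F → D, E is not contained in any single fragment, but the restricted closure of its left-hand side across the fragments still reaches the right-hand side; the remaining FDs each lie inside some fragment. All dependencies are preserved.

lossless and dependency-preserving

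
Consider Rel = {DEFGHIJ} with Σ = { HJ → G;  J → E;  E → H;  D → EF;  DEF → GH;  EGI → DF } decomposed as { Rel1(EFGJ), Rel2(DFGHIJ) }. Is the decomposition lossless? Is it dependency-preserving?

Lossless test: (FGJ)⁺ = {EFGHJ}, which contains all of one fragment — lossless.
Dependency preservation: the restricted closure of {E} across the fragments never reaches {H}, so E → H cannot be enforced without a join — not preserved.

lossless but not dependency-preserving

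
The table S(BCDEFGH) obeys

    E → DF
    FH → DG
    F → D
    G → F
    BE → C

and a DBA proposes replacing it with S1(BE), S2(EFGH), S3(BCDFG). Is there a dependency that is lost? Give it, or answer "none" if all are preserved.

BE → C

Check BE → C: no single fragment contains all of {BCE}, and the restricted closure of {BE} across the fragments never reaches {C}.
E → DF is preserved.
FH → DG is preserved.
F → D is preserved.
G → F is preserved.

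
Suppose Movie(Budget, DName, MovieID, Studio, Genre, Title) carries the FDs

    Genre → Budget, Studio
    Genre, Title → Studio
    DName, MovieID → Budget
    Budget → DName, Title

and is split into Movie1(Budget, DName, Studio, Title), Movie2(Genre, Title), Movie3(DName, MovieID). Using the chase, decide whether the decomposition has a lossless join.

No

Chase test. Columns are Budget, DName, MovieID, Studio, Genre, Title; row i has aⱼ where attribute j ∈ Moviei, else bᵢⱼ.
Initial tableau (one row per fragment):
  row 1: a1 a2 b13 a4 b15 a6
  row 2: b21 b22 b23 b24 a5 a6
  row 3: b31 a2 a3 b34 b35 b36
No row becomes fully distinguished — the join is lossy.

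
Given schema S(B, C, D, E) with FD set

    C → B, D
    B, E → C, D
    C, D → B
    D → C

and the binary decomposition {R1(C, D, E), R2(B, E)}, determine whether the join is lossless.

No

Common attributes: R1 ∩ R2 = {E}.
No dependency enlarges {E}, so (E)⁺ = {E}.
The closure contains neither all of R1 = {C, D, E} nor all of R2 = {B, E}, so the common attributes are not a superkey of either fragment. The join is lossy.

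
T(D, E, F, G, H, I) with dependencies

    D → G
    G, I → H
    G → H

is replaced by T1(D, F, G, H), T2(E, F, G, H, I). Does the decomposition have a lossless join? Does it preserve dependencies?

lossy but dependency-preserving

Lossless test: (F, G, H)⁺ = {F, G, H}, which is a superkey of neither fragment — lossy.
Dependency preservation: every FD's attributes lie within a single fragment, so each can be enforced locally — preserved.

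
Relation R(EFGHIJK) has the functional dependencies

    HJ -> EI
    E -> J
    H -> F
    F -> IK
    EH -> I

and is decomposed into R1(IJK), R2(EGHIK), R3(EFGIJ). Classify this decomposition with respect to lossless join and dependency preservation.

lossy and not dependency-preserving

Lossless test (chase): Rows 2 and 3 agree on E; apply E→J and equate their J entries. No row becomes fully distinguished — the join is lossy.
Dependency preservation: the restricted closure of {HJ} across the fragments never reaches {EI}, so HJ → EI cannot be enforced without a join — not preserved.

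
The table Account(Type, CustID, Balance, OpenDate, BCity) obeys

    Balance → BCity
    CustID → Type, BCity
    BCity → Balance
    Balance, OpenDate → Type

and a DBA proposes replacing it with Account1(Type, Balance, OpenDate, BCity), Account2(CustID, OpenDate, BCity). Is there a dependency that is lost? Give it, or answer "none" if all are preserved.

Check CustID → Type, BCity: no single fragment contains all of {Type, CustID, BCity}, and the restricted closure of {CustID} across the fragments never reaches {Type, BCity}.
Balance → BCity is preserved.
BCity → Balance is preserved.
Balance, OpenDate → Type is preserved.

CustID → Type, BCity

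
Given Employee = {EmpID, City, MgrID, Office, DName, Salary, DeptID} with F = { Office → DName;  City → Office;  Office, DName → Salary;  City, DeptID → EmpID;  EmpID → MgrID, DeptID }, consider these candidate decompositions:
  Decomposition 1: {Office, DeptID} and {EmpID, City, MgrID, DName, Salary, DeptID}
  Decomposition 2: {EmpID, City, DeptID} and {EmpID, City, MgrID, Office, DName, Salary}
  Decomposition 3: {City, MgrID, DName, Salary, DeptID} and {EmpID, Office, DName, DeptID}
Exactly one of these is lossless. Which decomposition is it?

Decomposition 1: common = {DeptID}, closure = {DeptID} → lossy.
Decomposition 2: common = {EmpID, City}, closure = {EmpID, City, MgrID, Office, DName, Salary, DeptID} → lossless.
Decomposition 3: common = {DName, DeptID}, closure = {DName, DeptID} → lossy.

Decomposition 2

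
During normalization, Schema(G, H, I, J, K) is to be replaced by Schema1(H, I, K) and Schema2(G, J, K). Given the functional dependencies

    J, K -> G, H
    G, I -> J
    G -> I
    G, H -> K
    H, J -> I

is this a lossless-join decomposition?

No

Common attributes: Schema1 ∩ Schema2 = {K}.
No dependency enlarges {K}, so (K)⁺ = {K}.
The closure contains neither all of Schema1 = {H, I, K} nor all of Schema2 = {G, J, K}, so the common attributes are not a superkey of either fragment. The join is lossy.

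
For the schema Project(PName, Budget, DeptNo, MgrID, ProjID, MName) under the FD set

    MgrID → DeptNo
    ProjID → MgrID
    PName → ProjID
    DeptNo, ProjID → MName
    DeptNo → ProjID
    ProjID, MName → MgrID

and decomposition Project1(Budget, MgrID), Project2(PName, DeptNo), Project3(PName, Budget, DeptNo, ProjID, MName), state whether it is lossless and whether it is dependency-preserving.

lossy and not dependency-preserving

Lossless test (chase): Rows 2 and 3 agree on PName; apply PName→ProjID and equate their ProjID entries. Rows 2 and 3 agree on DeptNo, ProjID; apply DeptNo, ProjID→MName and equate their MName entries. Rows 2 and 3 agree on ProjID, MName; apply ProjID, MName→MgrID and equate their MgrID entries. No row becomes fully distinguished — the join is lossy.
Dependency preservation: the restricted closure of {MgrID} across the fragments never reaches {DeptNo}, so MgrID → DeptNo cannot be enforced without a join — not preserved.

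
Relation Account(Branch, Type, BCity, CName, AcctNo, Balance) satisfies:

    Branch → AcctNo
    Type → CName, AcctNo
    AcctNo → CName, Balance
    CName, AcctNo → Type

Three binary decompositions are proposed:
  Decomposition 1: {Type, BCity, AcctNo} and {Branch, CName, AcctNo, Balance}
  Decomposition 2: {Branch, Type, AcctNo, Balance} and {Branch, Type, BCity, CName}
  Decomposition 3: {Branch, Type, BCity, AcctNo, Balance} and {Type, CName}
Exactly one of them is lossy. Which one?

Decomposition 1: common = {AcctNo}, closure = {Type, CName, AcctNo, Balance} → lossy.
Decomposition 2: common = {Branch, Type}, closure = {Branch, Type, CName, AcctNo, Balance} → lossless.
Decomposition 3: common = {Type}, closure = {Type, CName, AcctNo, Balance} → lossless.

Decomposition 1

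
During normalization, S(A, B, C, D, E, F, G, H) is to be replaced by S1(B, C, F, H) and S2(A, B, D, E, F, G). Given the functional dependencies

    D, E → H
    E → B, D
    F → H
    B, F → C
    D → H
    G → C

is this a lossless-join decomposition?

Common attributes: S1 ∩ S2 = {B, F}.
Closure of {B, F}: F → H applies, adding H; B, F → C applies, adding C. So (B, F)⁺ = {B, C, F, H}.
This closure contains every attribute of S1, so S1 ∩ S2 → S1. The join is lossless.

Yes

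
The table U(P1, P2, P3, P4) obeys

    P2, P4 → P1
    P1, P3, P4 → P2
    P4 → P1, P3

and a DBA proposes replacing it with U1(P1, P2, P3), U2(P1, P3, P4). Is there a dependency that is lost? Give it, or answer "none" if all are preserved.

Check P1, P3, P4 → P2: no single fragment contains all of {P1, P2, P3, P4}, and the restricted closure of {P1, P3, P4} across the fragments never reaches {P2}.
P2, P4 → P1 is preserved.
P4 → P1, P3 is preserved.

P1, P3, P4 → P2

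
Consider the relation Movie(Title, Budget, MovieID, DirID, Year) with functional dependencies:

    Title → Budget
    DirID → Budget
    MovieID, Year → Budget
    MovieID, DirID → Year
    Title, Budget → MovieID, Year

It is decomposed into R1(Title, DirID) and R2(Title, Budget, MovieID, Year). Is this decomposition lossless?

Common attributes: R1 ∩ R2 = {Title}.
Closure of {Title}: Title → Budget applies, adding Budget; Title, Budget → MovieID, Year applies, adding MovieID, Year. So (Title)⁺ = {Title, Budget, MovieID, Year}.
This closure contains every attribute of R2, so R1 ∩ R2 → R2. The join is lossless.

Yes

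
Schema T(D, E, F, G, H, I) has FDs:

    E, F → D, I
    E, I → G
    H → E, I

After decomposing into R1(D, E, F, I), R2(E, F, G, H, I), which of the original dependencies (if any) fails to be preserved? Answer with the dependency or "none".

none

E, F → D, I lies within R1.
E, I → G lies within R2.
H → E, I lies within R2.
Every dependency is enforceable on the fragments, so the decomposition is dependency-preserving.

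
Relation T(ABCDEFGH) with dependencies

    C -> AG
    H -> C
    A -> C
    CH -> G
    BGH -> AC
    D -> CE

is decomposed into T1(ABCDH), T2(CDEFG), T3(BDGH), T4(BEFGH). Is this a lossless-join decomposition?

Chase test. Columns are ABCDEFGH; row i has aⱼ where attribute j ∈ Ti, else bᵢⱼ.
Initial tableau (one row per fragment):
  row 1: a1 a2 a3 a4 b15 b16 b17 a8
  row 2: b21 b22 a3 a4 a5 a6 a7 b28
  row 3: b31 a2 b33 a4 b35 b36 a7 a8
  row 4: b41 a2 b43 b44 a5 a6 a7 a8
Rows 1 and 2 agree on C; apply C→AG and equate their AG entries.
Rows 1 and 3 agree on H; apply H→C and equate their C entries.
Rows 1 and 4 agree on H; apply H→C and equate their C entries.
Rows 1 and 3 agree on BGH; apply BGH→AC and equate their AC entries.
Rows 1 and 4 agree on BGH; apply BGH→AC and equate their AC entries.
Rows 1 and 2 agree on D; apply D→CE and equate their CE entries.
Rows 1 and 3 agree on D; apply D→CE and equate their CE entries.
No row becomes fully distinguished — the join is lossy.

No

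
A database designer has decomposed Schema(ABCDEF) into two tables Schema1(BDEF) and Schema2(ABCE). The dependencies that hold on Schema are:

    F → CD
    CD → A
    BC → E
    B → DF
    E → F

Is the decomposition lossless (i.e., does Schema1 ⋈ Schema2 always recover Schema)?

Yes

Common attributes: Schema1 ∩ Schema2 = {BE}.
Closure of {BE}: B → DF applies, adding DF; F → CD applies, adding C; CD → A applies, adding A. So (BE)⁺ = {ABCDEF}.
This closure contains every attribute of Schema1, so Schema1 ∩ Schema2 → Schema1. The join is lossless.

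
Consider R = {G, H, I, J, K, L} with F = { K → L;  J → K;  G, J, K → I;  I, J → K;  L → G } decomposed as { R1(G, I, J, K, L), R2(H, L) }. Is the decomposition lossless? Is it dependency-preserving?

lossy but dependency-preserving

Lossless test: (L)⁺ = {G, L}, which is a superkey of neither fragment — lossy.
Dependency preservation: every FD's attributes lie within a single fragment, so each can be enforced locally — preserved.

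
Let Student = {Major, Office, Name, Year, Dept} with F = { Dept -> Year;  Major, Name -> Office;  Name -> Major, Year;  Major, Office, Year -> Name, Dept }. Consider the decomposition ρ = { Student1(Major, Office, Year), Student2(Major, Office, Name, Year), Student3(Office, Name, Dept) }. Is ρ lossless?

Yes

Chase test. Columns are Major, Office, Name, Year, Dept; row i has aⱼ where attribute j ∈ Studenti, else bᵢⱼ.
Initial tableau (one row per fragment):
  row 1: a1 a2 b13 a4 b15
  row 2: a1 a2 a3 a4 b25
  row 3: b31 a2 a3 b34 a5
Rows 2 and 3 agree on Name; apply Name→Major, Year and equate their Major, Year entries.
Rows 1 and 2 agree on Major, Office, Year; apply Major, Office, Year→Name, Dept and equate their Name, Dept entries.
Rows 1 and 3 agree on Major, Office, Year; apply Major, Office, Year→Name, Dept and equate their Name, Dept entries.
Row 1 is now all distinguished symbols — the join is lossless.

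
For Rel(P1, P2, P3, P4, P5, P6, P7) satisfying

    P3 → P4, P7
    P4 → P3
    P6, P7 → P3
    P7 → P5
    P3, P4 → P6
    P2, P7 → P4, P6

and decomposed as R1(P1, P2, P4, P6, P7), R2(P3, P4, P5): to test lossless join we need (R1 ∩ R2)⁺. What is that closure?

P3, P4, P5, P6, P7

R1 ∩ R2 = {P4}.
P4 → P3 applies, adding P3
P3, P4 → P6 applies, adding P6
P3 → P4, P7 applies, adding P7
P7 → P5 applies, adding P5
Closure: {P3, P4, P5, P6, P7}.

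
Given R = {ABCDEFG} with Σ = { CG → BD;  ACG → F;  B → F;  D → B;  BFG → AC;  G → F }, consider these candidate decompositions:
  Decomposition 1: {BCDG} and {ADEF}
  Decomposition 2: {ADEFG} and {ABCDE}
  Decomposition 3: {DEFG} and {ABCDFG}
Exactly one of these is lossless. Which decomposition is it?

Decomposition 3

Decomposition 1: common = {D}, closure = {BDF} → lossy.
Decomposition 2: common = {ADE}, closure = {ABDEF} → lossy.
Decomposition 3: common = {DFG}, closure = {ABCDFG} → lossless.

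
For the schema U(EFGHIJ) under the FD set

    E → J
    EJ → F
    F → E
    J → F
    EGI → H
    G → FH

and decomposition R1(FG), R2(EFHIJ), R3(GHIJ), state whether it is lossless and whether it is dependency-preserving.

lossless and dependency-preserving

Lossless test (chase): Rows 1 and 2 agree on F; apply F→E and equate their E entries. Rows 2 and 3 agree on J; apply J→F and equate their F entries. Rows 1 and 3 agree on G; apply G→FH and equate their FH entries. Rows 1 and 2 agree on E; apply E→J and equate their J entries. Rows 1 and 3 agree on F; apply F→E and equate their E entries. Row 3 is now all distinguished symbols — the join is lossless.
Dependency preservation: EGI → H; G → FH are not contained in any single fragment, but the restricted closure of each left-hand side across the fragments still reaches the right-hand side; the remaining FDs each lie inside some fragment. All dependencies are preserved.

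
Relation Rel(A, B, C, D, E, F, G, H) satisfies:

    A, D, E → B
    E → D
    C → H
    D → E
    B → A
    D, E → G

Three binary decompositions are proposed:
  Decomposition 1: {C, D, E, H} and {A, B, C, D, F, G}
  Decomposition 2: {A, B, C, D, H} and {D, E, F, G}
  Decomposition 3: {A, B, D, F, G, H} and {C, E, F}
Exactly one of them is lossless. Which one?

Decomposition 1

Decomposition 1: common = {C, D}, closure = {C, D, E, G, H} → lossless.
Decomposition 2: common = {D}, closure = {D, E, G} → lossy.
Decomposition 3: common = {F}, closure = {F} → lossy.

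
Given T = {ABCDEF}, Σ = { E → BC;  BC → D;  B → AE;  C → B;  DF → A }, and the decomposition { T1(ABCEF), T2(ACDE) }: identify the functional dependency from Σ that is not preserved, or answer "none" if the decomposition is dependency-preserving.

DF → A

Check DF → A: no single fragment contains all of {ADF}, and the restricted closure of {DF} across the fragments never reaches {A}.
E → BC is preserved.
BC → D is preserved.
B → AE is preserved.
C → B is preserved.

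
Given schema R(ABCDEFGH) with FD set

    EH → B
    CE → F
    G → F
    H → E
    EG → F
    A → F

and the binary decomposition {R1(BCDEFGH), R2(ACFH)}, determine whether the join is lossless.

Common attributes: R1 ∩ R2 = {CFH}.
Closure of {CFH}: H → E applies, adding E; EH → B applies, adding B. So (CFH)⁺ = {BCEFH}.
The closure contains neither all of R1 = {BCDEFGH} nor all of R2 = {ACFH}, so the common attributes are not a superkey of either fragment. The join is lossy.

No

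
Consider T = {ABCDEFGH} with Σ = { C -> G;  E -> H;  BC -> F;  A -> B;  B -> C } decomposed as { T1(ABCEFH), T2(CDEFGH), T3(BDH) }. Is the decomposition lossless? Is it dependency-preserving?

Lossless test (chase): Rows 1 and 2 agree on C; apply C→G and equate their G entries. Rows 1 and 3 agree on B; apply B→C and equate their C entries. Rows 1 and 3 agree on C; apply C→G and equate their G entries. Rows 1 and 3 agree on BC; apply BC→F and equate their F entries. No row becomes fully distinguished — the join is lossy.
Dependency preservation: every FD's attributes lie within a single fragment, so each can be enforced locally — preserved.

lossy but dependency-preserving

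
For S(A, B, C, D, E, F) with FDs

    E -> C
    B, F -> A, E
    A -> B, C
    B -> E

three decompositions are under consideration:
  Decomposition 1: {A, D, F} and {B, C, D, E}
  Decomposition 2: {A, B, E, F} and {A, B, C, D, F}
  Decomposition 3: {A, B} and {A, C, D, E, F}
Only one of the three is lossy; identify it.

Decomposition 1: common = {D}, closure = {D} → lossy.
Decomposition 2: common = {A, B, F}, closure = {A, B, C, E, F} → lossless.
Decomposition 3: common = {A}, closure = {A, B, C, E} → lossless.

Decomposition 1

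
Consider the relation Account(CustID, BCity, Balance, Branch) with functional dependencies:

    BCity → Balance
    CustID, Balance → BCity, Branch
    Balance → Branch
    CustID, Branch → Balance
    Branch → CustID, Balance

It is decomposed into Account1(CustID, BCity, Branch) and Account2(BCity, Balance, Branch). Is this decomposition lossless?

Common attributes: Account1 ∩ Account2 = {BCity, Branch}.
Closure of {BCity, Branch}: BCity → Balance applies, adding Balance; Branch → CustID, Balance applies, adding CustID. So (BCity, Branch)⁺ = {CustID, BCity, Balance, Branch}.
This closure contains every attribute of Account1, so Account1 ∩ Account2 → Account1. The join is lossless.

Yes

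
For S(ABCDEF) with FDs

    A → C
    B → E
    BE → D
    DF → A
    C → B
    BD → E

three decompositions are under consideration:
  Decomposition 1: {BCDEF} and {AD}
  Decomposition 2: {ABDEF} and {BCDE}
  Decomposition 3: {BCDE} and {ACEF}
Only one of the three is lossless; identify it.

Decomposition 3

Decomposition 1: common = {D}, closure = {D} → lossy.
Decomposition 2: common = {BDE}, closure = {BDE} → lossy.
Decomposition 3: common = {CE}, closure = {BCDE} → lossless.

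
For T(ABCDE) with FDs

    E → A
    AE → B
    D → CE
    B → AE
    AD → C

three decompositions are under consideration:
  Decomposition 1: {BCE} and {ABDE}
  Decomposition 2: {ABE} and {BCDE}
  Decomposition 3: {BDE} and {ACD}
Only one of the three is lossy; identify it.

Decomposition 1: common = {BE}, closure = {ABE} → lossy.
Decomposition 2: common = {BE}, closure = {ABE} → lossless.
Decomposition 3: common = {D}, closure = {ABCDE} → lossless.

Decomposition 1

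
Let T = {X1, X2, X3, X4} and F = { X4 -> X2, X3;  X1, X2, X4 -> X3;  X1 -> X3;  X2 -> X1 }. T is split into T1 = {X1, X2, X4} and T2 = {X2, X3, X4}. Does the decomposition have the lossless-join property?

Common attributes: T1 ∩ T2 = {X2, X4}.
Closure of {X2, X4}: X4 → X2, X3 applies, adding X3; X2 → X1 applies, adding X1. So (X2, X4)⁺ = {X1, X2, X3, X4}.
This closure contains every attribute of T1, so T1 ∩ T2 → T1. The join is lossless.

Yes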